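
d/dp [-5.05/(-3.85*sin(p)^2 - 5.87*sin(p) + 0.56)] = -(38.885*sin(p) + 29.6435)*cos(p)/(3.85*sin(p)^2 + 5.87*sin(p) - 0.56)^2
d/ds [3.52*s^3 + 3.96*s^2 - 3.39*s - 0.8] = 10.56*s^2 + 7.92*s - 3.39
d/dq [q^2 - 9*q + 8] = 2*q - 9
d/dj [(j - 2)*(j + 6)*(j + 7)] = 3*j^2 + 22*j + 16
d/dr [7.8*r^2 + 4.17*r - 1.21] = 15.6*r + 4.17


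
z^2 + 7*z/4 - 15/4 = (z - 5/4)*(z + 3)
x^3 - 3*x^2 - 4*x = x*(x - 4)*(x + 1)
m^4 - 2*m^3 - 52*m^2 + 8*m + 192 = (m - 8)*(m - 2)*(m + 2)*(m + 6)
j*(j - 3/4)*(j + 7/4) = j^3 + j^2 - 21*j/16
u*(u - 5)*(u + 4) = u^3 - u^2 - 20*u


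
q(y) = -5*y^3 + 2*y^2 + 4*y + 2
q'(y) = -15*y^2 + 4*y + 4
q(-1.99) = 41.36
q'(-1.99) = -63.36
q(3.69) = -207.22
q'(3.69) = -185.48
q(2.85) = -86.10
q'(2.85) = -106.44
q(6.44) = -1224.74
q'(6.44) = -592.34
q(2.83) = -83.99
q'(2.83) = -104.81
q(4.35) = -354.32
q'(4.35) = -262.44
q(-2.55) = 87.71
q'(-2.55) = -103.74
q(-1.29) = 10.90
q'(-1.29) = -26.12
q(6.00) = -982.00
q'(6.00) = -512.00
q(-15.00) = 17267.00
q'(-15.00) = -3431.00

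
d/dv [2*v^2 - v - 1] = 4*v - 1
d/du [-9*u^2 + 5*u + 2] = 5 - 18*u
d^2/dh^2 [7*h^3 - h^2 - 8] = 42*h - 2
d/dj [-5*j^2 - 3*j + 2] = -10*j - 3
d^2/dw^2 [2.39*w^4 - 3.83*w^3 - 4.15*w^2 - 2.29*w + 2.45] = 28.68*w^2 - 22.98*w - 8.3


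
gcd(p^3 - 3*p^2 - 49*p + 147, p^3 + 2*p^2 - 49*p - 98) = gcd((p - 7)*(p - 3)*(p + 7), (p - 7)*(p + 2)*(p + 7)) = p^2 - 49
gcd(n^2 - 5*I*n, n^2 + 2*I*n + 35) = n - 5*I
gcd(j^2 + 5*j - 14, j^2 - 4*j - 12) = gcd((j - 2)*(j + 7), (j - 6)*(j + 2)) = 1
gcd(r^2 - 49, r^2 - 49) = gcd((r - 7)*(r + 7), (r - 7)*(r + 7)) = r^2 - 49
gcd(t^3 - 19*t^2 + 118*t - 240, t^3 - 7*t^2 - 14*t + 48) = t - 8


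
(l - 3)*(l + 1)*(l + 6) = l^3 + 4*l^2 - 15*l - 18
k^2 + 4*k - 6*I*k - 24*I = (k + 4)*(k - 6*I)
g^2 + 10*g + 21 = (g + 3)*(g + 7)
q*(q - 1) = q^2 - q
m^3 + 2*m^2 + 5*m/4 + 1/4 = (m + 1/2)^2*(m + 1)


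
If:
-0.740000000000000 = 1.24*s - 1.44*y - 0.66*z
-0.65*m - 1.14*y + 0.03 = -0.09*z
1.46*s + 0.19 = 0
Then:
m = 0.942307692307692*z - 0.658587987355111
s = -0.13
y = 0.401826484018265 - 0.458333333333333*z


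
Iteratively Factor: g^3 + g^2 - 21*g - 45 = (g - 5)*(g^2 + 6*g + 9) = (g - 5)*(g + 3)*(g + 3)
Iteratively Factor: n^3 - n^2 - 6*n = (n - 3)*(n^2 + 2*n) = n*(n - 3)*(n + 2)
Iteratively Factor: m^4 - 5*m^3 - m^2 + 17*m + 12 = (m - 4)*(m^3 - m^2 - 5*m - 3) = (m - 4)*(m + 1)*(m^2 - 2*m - 3) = (m - 4)*(m - 3)*(m + 1)*(m + 1)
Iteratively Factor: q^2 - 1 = (q - 1)*(q + 1)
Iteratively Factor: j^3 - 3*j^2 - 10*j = (j + 2)*(j^2 - 5*j) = j*(j + 2)*(j - 5)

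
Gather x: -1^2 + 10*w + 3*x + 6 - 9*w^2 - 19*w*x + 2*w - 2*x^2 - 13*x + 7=-9*w^2 + 12*w - 2*x^2 + x*(-19*w - 10) + 12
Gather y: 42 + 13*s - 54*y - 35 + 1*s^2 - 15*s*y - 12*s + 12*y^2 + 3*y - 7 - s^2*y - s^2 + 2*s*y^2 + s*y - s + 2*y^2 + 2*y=y^2*(2*s + 14) + y*(-s^2 - 14*s - 49)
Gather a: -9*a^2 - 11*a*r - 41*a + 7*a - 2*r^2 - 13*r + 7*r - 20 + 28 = -9*a^2 + a*(-11*r - 34) - 2*r^2 - 6*r + 8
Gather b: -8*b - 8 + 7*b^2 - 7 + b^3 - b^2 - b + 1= b^3 + 6*b^2 - 9*b - 14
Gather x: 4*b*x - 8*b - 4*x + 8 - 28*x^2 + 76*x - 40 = -8*b - 28*x^2 + x*(4*b + 72) - 32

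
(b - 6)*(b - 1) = b^2 - 7*b + 6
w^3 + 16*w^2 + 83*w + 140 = (w + 4)*(w + 5)*(w + 7)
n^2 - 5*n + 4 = (n - 4)*(n - 1)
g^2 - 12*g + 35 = (g - 7)*(g - 5)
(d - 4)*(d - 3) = d^2 - 7*d + 12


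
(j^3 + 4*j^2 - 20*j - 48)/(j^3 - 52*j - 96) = (j - 4)/(j - 8)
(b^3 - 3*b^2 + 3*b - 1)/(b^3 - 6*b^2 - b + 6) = (b^2 - 2*b + 1)/(b^2 - 5*b - 6)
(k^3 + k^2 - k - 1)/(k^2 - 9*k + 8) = (k^2 + 2*k + 1)/(k - 8)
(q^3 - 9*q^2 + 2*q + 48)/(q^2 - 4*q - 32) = (q^2 - q - 6)/(q + 4)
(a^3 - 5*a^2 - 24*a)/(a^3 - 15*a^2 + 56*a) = (a + 3)/(a - 7)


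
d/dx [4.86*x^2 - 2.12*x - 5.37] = 9.72*x - 2.12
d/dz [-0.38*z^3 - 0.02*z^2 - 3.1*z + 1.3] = -1.14*z^2 - 0.04*z - 3.1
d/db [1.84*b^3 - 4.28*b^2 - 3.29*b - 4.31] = 5.52*b^2 - 8.56*b - 3.29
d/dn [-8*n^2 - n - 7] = -16*n - 1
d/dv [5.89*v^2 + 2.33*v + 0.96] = 11.78*v + 2.33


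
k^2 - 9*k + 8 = (k - 8)*(k - 1)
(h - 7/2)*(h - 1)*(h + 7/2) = h^3 - h^2 - 49*h/4 + 49/4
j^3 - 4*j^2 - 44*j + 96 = (j - 8)*(j - 2)*(j + 6)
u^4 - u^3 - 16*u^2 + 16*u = u*(u - 4)*(u - 1)*(u + 4)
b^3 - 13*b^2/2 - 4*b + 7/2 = (b - 7)*(b - 1/2)*(b + 1)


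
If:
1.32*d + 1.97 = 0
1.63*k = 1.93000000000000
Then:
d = -1.49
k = 1.18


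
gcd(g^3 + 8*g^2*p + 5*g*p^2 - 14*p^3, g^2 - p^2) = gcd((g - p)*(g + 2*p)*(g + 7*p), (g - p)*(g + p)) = -g + p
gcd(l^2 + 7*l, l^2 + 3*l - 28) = l + 7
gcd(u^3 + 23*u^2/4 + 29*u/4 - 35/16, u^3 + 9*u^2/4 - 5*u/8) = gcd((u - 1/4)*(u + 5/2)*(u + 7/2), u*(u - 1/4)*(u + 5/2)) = u^2 + 9*u/4 - 5/8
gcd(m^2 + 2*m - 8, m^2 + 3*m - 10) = m - 2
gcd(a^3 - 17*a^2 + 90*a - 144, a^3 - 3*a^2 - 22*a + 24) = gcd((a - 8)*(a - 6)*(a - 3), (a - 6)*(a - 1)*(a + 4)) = a - 6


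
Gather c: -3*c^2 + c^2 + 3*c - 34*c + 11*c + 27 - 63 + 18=-2*c^2 - 20*c - 18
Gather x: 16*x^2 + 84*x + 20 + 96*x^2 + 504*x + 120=112*x^2 + 588*x + 140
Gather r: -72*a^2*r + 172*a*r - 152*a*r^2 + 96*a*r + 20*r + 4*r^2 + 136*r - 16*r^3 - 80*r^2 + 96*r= -16*r^3 + r^2*(-152*a - 76) + r*(-72*a^2 + 268*a + 252)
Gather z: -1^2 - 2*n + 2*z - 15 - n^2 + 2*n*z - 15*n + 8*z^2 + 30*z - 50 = -n^2 - 17*n + 8*z^2 + z*(2*n + 32) - 66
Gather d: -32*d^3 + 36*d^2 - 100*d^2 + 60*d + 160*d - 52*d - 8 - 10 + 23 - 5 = -32*d^3 - 64*d^2 + 168*d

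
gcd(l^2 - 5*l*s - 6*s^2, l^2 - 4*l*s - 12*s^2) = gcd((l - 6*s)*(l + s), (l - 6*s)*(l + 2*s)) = -l + 6*s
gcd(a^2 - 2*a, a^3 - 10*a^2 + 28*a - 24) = a - 2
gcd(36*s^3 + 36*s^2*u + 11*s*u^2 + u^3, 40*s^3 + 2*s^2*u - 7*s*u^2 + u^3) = 2*s + u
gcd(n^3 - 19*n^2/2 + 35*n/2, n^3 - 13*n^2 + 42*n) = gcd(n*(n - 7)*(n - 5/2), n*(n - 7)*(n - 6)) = n^2 - 7*n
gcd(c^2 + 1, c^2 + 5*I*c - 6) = 1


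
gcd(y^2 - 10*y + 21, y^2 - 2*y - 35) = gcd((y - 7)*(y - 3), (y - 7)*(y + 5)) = y - 7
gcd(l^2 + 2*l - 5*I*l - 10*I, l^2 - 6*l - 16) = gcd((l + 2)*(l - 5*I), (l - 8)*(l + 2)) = l + 2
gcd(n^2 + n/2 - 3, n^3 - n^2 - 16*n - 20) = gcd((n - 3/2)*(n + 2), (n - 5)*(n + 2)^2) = n + 2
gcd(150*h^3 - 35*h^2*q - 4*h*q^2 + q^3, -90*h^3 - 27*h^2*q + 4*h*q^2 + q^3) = -30*h^2 + h*q + q^2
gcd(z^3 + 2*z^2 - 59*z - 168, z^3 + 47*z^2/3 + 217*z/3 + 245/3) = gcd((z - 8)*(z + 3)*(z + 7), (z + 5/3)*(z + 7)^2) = z + 7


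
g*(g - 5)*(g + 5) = g^3 - 25*g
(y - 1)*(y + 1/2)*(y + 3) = y^3 + 5*y^2/2 - 2*y - 3/2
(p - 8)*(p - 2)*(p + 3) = p^3 - 7*p^2 - 14*p + 48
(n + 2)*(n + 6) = n^2 + 8*n + 12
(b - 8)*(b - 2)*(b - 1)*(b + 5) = b^4 - 6*b^3 - 29*b^2 + 114*b - 80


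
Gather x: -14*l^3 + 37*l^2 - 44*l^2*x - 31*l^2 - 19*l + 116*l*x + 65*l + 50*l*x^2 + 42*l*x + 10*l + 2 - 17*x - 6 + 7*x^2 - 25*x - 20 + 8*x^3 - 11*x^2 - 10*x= -14*l^3 + 6*l^2 + 56*l + 8*x^3 + x^2*(50*l - 4) + x*(-44*l^2 + 158*l - 52) - 24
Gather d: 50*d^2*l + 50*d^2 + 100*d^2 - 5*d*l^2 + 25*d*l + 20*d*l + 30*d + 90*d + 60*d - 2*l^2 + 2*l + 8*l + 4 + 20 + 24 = d^2*(50*l + 150) + d*(-5*l^2 + 45*l + 180) - 2*l^2 + 10*l + 48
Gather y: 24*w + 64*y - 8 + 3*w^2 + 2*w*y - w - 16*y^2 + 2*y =3*w^2 + 23*w - 16*y^2 + y*(2*w + 66) - 8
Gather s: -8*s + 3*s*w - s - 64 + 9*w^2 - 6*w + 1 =s*(3*w - 9) + 9*w^2 - 6*w - 63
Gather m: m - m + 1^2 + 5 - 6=0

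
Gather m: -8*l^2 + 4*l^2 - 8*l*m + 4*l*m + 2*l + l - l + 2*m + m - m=-4*l^2 + 2*l + m*(2 - 4*l)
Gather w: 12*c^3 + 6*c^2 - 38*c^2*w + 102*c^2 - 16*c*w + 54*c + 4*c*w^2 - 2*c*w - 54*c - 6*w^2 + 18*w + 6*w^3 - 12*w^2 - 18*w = 12*c^3 + 108*c^2 + 6*w^3 + w^2*(4*c - 18) + w*(-38*c^2 - 18*c)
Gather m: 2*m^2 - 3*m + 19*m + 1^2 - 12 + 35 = 2*m^2 + 16*m + 24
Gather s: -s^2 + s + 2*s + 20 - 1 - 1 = -s^2 + 3*s + 18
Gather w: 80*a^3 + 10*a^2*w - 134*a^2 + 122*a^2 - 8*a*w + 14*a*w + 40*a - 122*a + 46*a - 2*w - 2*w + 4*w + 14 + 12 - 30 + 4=80*a^3 - 12*a^2 - 36*a + w*(10*a^2 + 6*a)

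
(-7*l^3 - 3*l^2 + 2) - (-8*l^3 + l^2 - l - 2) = l^3 - 4*l^2 + l + 4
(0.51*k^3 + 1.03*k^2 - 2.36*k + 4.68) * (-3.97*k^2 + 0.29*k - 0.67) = -2.0247*k^5 - 3.9412*k^4 + 9.3262*k^3 - 19.9541*k^2 + 2.9384*k - 3.1356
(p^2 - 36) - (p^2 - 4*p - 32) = 4*p - 4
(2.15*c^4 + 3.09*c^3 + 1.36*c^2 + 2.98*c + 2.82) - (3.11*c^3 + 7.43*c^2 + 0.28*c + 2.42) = 2.15*c^4 - 0.02*c^3 - 6.07*c^2 + 2.7*c + 0.4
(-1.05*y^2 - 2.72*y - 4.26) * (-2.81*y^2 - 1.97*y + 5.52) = 2.9505*y^4 + 9.7117*y^3 + 11.533*y^2 - 6.6222*y - 23.5152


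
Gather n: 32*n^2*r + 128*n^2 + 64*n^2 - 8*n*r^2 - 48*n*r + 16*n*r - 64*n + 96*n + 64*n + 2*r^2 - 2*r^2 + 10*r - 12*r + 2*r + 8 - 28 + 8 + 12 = n^2*(32*r + 192) + n*(-8*r^2 - 32*r + 96)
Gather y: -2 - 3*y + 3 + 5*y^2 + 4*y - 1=5*y^2 + y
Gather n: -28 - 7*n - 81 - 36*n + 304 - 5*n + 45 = 240 - 48*n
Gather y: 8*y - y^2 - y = -y^2 + 7*y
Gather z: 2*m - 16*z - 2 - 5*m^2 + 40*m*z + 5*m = -5*m^2 + 7*m + z*(40*m - 16) - 2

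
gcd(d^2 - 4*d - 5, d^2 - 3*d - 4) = d + 1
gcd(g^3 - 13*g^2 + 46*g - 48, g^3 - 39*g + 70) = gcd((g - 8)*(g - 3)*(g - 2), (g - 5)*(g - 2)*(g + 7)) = g - 2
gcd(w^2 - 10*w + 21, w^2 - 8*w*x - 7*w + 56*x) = w - 7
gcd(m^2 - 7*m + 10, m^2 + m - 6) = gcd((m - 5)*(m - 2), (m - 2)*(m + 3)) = m - 2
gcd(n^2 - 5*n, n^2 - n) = n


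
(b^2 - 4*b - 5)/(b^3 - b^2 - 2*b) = (b - 5)/(b*(b - 2))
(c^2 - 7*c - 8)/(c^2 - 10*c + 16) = (c + 1)/(c - 2)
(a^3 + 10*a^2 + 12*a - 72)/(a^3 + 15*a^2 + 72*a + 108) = (a - 2)/(a + 3)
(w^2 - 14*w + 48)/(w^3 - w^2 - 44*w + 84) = (w - 8)/(w^2 + 5*w - 14)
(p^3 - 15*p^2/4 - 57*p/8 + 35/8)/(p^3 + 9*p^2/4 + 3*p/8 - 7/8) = (p - 5)/(p + 1)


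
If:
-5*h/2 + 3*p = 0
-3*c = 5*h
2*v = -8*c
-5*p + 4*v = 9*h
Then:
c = 0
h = 0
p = 0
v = 0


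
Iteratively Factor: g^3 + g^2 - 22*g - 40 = (g + 2)*(g^2 - g - 20) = (g + 2)*(g + 4)*(g - 5)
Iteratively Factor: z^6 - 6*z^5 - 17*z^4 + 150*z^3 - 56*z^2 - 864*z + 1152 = (z - 4)*(z^5 - 2*z^4 - 25*z^3 + 50*z^2 + 144*z - 288) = (z - 4)^2*(z^4 + 2*z^3 - 17*z^2 - 18*z + 72) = (z - 4)^2*(z - 2)*(z^3 + 4*z^2 - 9*z - 36) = (z - 4)^2*(z - 2)*(z + 3)*(z^2 + z - 12) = (z - 4)^2*(z - 2)*(z + 3)*(z + 4)*(z - 3)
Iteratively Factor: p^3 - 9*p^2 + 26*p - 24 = (p - 3)*(p^2 - 6*p + 8) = (p - 3)*(p - 2)*(p - 4)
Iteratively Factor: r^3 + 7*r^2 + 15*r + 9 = (r + 3)*(r^2 + 4*r + 3) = (r + 1)*(r + 3)*(r + 3)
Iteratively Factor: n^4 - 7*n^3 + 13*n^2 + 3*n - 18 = (n - 2)*(n^3 - 5*n^2 + 3*n + 9) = (n - 3)*(n - 2)*(n^2 - 2*n - 3) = (n - 3)*(n - 2)*(n + 1)*(n - 3)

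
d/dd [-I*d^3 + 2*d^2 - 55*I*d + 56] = -3*I*d^2 + 4*d - 55*I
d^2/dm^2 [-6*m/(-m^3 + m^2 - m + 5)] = 12*(m*(3*m^2 - 2*m + 1)^2 + (-3*m^2 - m*(3*m - 1) + 2*m - 1)*(m^3 - m^2 + m - 5))/(m^3 - m^2 + m - 5)^3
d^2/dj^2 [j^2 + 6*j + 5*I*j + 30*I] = 2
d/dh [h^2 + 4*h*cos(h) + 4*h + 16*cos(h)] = -4*h*sin(h) + 2*h - 16*sin(h) + 4*cos(h) + 4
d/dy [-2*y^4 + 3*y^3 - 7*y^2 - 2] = y*(-8*y^2 + 9*y - 14)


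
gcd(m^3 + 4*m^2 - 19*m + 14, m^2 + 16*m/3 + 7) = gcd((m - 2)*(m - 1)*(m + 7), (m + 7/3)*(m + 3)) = 1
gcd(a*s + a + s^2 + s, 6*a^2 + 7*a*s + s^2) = a + s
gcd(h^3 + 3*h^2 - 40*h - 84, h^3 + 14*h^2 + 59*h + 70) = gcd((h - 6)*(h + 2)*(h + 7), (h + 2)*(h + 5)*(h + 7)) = h^2 + 9*h + 14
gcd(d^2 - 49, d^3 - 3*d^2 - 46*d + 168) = d + 7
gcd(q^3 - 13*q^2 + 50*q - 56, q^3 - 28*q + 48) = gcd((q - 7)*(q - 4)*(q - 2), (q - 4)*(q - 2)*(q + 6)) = q^2 - 6*q + 8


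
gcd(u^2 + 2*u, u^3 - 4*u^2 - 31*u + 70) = 1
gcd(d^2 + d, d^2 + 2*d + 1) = d + 1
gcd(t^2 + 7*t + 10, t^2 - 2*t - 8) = t + 2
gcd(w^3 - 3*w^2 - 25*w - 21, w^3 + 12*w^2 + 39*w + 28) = w + 1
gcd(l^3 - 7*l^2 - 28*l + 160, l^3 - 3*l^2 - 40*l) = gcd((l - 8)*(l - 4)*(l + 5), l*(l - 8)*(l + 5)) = l^2 - 3*l - 40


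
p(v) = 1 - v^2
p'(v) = -2*v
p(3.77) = -13.21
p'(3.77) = -7.54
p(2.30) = -4.29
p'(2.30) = -4.60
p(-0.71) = 0.50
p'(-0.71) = 1.42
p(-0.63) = 0.60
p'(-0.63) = 1.26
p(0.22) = 0.95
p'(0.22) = -0.44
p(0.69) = 0.52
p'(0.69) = -1.38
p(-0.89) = 0.21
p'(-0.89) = 1.78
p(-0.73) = 0.47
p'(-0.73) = 1.46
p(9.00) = -80.00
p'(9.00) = -18.00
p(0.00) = 1.00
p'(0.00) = 0.00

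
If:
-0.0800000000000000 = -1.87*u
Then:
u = 0.04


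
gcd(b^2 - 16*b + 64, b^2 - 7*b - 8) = b - 8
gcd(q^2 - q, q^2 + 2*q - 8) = 1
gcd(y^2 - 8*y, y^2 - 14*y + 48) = y - 8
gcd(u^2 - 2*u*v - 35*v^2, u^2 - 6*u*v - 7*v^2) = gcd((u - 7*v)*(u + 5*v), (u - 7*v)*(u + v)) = u - 7*v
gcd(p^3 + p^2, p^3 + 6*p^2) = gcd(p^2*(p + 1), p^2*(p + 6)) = p^2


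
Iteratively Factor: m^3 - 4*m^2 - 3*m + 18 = (m - 3)*(m^2 - m - 6) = (m - 3)*(m + 2)*(m - 3)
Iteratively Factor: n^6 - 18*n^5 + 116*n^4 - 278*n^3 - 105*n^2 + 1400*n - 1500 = (n - 5)*(n^5 - 13*n^4 + 51*n^3 - 23*n^2 - 220*n + 300) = (n - 5)^2*(n^4 - 8*n^3 + 11*n^2 + 32*n - 60) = (n - 5)^2*(n - 2)*(n^3 - 6*n^2 - n + 30) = (n - 5)^2*(n - 2)*(n + 2)*(n^2 - 8*n + 15) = (n - 5)^2*(n - 3)*(n - 2)*(n + 2)*(n - 5)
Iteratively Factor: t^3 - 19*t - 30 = (t - 5)*(t^2 + 5*t + 6) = (t - 5)*(t + 3)*(t + 2)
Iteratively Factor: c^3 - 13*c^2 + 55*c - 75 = (c - 3)*(c^2 - 10*c + 25) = (c - 5)*(c - 3)*(c - 5)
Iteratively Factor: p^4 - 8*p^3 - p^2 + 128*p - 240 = (p + 4)*(p^3 - 12*p^2 + 47*p - 60) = (p - 4)*(p + 4)*(p^2 - 8*p + 15) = (p - 4)*(p - 3)*(p + 4)*(p - 5)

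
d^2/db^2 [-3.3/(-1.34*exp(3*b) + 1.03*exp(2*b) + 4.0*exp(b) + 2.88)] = ((-39.798*exp(2*b) + 13.596*exp(b) + 13.2)*(-1.34*exp(3*b) + 1.03*exp(2*b) + 4.0*exp(b) + 2.88) - 3.3*(-8.04*exp(2*b) + 4.12*exp(b) + 8.0)*(-4.02*exp(2*b) + 2.06*exp(b) + 4.0)*exp(b))*exp(b)/(-1.34*exp(3*b) + 1.03*exp(2*b) + 4.0*exp(b) + 2.88)^3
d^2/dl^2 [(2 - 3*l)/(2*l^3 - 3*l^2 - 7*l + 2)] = 2*(-36*l^5 + 102*l^4 - 165*l^3 + 42*l^2 + 48*l + 68)/(8*l^9 - 36*l^8 - 30*l^7 + 249*l^6 + 33*l^5 - 555*l^4 - 67*l^3 + 258*l^2 - 84*l + 8)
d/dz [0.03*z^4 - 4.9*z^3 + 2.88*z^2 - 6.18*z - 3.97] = 0.12*z^3 - 14.7*z^2 + 5.76*z - 6.18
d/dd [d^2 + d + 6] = 2*d + 1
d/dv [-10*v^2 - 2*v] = -20*v - 2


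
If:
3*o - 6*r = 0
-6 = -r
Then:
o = 12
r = 6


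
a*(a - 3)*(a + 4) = a^3 + a^2 - 12*a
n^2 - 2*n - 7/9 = (n - 7/3)*(n + 1/3)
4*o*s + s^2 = s*(4*o + s)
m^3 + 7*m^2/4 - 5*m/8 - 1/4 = (m - 1/2)*(m + 1/4)*(m + 2)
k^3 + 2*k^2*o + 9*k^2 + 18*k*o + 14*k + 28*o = (k + 2)*(k + 7)*(k + 2*o)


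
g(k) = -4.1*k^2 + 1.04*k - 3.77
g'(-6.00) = 50.24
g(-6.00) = -157.61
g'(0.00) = 1.04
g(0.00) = -3.77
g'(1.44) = -10.77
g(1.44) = -10.77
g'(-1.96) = 17.11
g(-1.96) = -21.56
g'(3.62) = -28.64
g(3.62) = -53.73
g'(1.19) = -8.72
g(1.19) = -8.34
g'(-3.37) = 28.67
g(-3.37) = -53.84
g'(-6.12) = 51.22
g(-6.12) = -163.70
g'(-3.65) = 30.97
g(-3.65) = -62.19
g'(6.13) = -49.23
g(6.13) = -151.46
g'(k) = 1.04 - 8.2*k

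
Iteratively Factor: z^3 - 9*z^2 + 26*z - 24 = (z - 4)*(z^2 - 5*z + 6) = (z - 4)*(z - 2)*(z - 3)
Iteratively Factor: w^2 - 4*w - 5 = (w - 5)*(w + 1)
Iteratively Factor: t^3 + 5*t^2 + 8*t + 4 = (t + 1)*(t^2 + 4*t + 4) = (t + 1)*(t + 2)*(t + 2)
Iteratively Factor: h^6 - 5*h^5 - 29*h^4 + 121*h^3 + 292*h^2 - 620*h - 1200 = (h + 4)*(h^5 - 9*h^4 + 7*h^3 + 93*h^2 - 80*h - 300) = (h - 3)*(h + 4)*(h^4 - 6*h^3 - 11*h^2 + 60*h + 100) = (h - 5)*(h - 3)*(h + 4)*(h^3 - h^2 - 16*h - 20) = (h - 5)*(h - 3)*(h + 2)*(h + 4)*(h^2 - 3*h - 10) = (h - 5)*(h - 3)*(h + 2)^2*(h + 4)*(h - 5)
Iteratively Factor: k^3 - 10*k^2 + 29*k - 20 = (k - 1)*(k^2 - 9*k + 20) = (k - 4)*(k - 1)*(k - 5)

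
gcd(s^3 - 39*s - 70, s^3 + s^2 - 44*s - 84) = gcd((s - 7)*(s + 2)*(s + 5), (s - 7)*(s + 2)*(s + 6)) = s^2 - 5*s - 14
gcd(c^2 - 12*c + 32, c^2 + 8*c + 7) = 1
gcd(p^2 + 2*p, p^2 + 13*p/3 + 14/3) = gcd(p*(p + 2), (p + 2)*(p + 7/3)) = p + 2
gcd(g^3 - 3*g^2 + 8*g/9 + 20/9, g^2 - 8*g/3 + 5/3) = g - 5/3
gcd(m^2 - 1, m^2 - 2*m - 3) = m + 1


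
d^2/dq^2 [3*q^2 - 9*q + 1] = 6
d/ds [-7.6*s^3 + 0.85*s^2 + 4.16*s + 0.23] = -22.8*s^2 + 1.7*s + 4.16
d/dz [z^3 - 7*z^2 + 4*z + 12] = 3*z^2 - 14*z + 4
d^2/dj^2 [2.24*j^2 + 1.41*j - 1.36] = 4.48000000000000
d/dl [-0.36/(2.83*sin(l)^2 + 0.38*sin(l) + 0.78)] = (2.0376*sin(l) + 0.1368)*cos(l)/(2.83*sin(l)^2 + 0.38*sin(l) + 0.78)^2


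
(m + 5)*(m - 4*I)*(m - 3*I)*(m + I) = m^4 + 5*m^3 - 6*I*m^3 - 5*m^2 - 30*I*m^2 - 25*m - 12*I*m - 60*I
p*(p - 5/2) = p^2 - 5*p/2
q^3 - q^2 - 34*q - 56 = (q - 7)*(q + 2)*(q + 4)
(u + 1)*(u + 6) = u^2 + 7*u + 6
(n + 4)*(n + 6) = n^2 + 10*n + 24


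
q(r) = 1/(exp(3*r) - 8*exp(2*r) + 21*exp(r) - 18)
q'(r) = (-3*exp(3*r) + 16*exp(2*r) - 21*exp(r))/(exp(3*r) - 8*exp(2*r) + 21*exp(r) - 18)^2 = (-3*exp(2*r) + 16*exp(r) - 21)*exp(r)/(exp(3*r) - 8*exp(2*r) + 21*exp(r) - 18)^2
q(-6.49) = -0.06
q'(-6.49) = -0.00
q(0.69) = -157.14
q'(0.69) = -50474.93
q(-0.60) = -0.11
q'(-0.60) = -0.09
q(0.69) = -157.14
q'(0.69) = -50474.93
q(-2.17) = -0.06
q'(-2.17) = -0.01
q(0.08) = -0.30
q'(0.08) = -0.69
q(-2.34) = -0.06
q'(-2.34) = -0.01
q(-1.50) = -0.07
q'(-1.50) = -0.02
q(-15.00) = -0.06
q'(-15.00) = 0.00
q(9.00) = 0.00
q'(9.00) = 0.00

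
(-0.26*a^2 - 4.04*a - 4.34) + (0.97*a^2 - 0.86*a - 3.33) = 0.71*a^2 - 4.9*a - 7.67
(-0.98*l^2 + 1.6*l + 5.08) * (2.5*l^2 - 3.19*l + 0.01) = -2.45*l^4 + 7.1262*l^3 + 7.5862*l^2 - 16.1892*l + 0.0508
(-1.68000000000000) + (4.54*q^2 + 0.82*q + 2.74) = 4.54*q^2 + 0.82*q + 1.06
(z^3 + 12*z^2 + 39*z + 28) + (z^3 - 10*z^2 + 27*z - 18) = 2*z^3 + 2*z^2 + 66*z + 10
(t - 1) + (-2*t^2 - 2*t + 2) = -2*t^2 - t + 1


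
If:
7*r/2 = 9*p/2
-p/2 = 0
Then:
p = 0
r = 0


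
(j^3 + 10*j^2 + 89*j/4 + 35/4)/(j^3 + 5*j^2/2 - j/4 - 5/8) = 2*(j + 7)/(2*j - 1)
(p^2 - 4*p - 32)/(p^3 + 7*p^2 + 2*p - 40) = (p - 8)/(p^2 + 3*p - 10)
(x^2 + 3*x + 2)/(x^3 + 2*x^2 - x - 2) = 1/(x - 1)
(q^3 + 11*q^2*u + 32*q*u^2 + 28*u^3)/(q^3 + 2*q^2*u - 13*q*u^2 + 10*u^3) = (q^3 + 11*q^2*u + 32*q*u^2 + 28*u^3)/(q^3 + 2*q^2*u - 13*q*u^2 + 10*u^3)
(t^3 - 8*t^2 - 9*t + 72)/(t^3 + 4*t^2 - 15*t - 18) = (t^2 - 5*t - 24)/(t^2 + 7*t + 6)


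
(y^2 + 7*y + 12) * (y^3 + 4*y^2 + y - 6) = y^5 + 11*y^4 + 41*y^3 + 49*y^2 - 30*y - 72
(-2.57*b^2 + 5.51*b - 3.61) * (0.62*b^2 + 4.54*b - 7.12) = -1.5934*b^4 - 8.2516*b^3 + 41.0756*b^2 - 55.6206*b + 25.7032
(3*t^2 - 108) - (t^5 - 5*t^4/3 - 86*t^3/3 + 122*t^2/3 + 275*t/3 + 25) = -t^5 + 5*t^4/3 + 86*t^3/3 - 113*t^2/3 - 275*t/3 - 133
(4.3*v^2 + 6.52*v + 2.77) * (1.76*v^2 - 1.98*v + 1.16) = 7.568*v^4 + 2.9612*v^3 - 3.0464*v^2 + 2.0786*v + 3.2132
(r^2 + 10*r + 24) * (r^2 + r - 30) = r^4 + 11*r^3 + 4*r^2 - 276*r - 720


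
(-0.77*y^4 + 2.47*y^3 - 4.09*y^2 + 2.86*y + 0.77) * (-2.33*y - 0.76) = 1.7941*y^5 - 5.1699*y^4 + 7.6525*y^3 - 3.5554*y^2 - 3.9677*y - 0.5852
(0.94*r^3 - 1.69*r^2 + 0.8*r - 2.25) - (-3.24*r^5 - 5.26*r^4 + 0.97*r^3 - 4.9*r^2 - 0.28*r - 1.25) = 3.24*r^5 + 5.26*r^4 - 0.03*r^3 + 3.21*r^2 + 1.08*r - 1.0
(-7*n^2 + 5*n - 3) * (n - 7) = -7*n^3 + 54*n^2 - 38*n + 21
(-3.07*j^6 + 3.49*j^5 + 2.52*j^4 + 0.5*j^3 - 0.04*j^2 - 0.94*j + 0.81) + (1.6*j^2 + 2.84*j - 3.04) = -3.07*j^6 + 3.49*j^5 + 2.52*j^4 + 0.5*j^3 + 1.56*j^2 + 1.9*j - 2.23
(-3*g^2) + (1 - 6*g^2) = 1 - 9*g^2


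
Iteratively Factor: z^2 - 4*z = (z - 4)*(z)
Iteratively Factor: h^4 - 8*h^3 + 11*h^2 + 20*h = (h + 1)*(h^3 - 9*h^2 + 20*h) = (h - 5)*(h + 1)*(h^2 - 4*h) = h*(h - 5)*(h + 1)*(h - 4)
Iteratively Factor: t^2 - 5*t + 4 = (t - 4)*(t - 1)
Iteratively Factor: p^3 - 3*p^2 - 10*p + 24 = (p - 2)*(p^2 - p - 12) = (p - 4)*(p - 2)*(p + 3)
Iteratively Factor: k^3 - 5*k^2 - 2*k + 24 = (k + 2)*(k^2 - 7*k + 12) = (k - 3)*(k + 2)*(k - 4)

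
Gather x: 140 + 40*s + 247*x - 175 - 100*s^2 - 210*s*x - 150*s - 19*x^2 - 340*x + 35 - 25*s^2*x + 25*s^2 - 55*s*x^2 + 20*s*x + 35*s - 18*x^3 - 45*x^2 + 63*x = -75*s^2 - 75*s - 18*x^3 + x^2*(-55*s - 64) + x*(-25*s^2 - 190*s - 30)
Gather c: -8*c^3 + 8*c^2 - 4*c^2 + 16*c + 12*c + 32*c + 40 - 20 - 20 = -8*c^3 + 4*c^2 + 60*c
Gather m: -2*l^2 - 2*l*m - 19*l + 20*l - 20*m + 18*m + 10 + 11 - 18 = -2*l^2 + l + m*(-2*l - 2) + 3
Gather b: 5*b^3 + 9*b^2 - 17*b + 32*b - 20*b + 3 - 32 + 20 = 5*b^3 + 9*b^2 - 5*b - 9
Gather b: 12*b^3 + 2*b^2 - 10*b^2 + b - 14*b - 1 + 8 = 12*b^3 - 8*b^2 - 13*b + 7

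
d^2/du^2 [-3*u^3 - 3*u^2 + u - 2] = -18*u - 6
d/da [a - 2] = 1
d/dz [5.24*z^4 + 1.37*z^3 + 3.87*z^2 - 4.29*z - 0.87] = 20.96*z^3 + 4.11*z^2 + 7.74*z - 4.29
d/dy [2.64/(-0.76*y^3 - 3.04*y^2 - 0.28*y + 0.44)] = (6.0192*y^2 + 16.0512*y + 0.7392)/(0.76*y^3 + 3.04*y^2 + 0.28*y - 0.44)^2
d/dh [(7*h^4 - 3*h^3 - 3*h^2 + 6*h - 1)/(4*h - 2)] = (42*h^4 - 40*h^3 + 3*h^2 + 6*h - 4)/(2*(4*h^2 - 4*h + 1))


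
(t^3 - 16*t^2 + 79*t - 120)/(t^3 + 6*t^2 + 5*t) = (t^3 - 16*t^2 + 79*t - 120)/(t*(t^2 + 6*t + 5))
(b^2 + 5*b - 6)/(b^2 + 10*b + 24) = (b - 1)/(b + 4)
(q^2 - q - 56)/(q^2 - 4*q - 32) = (q + 7)/(q + 4)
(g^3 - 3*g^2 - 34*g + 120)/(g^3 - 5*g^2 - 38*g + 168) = (g - 5)/(g - 7)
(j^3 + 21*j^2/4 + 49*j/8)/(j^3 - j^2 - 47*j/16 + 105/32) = 4*j*(2*j + 7)/(8*j^2 - 22*j + 15)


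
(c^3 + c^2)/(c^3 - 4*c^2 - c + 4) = c^2/(c^2 - 5*c + 4)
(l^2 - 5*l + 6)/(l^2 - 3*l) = (l - 2)/l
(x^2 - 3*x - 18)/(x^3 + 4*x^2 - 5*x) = (x^2 - 3*x - 18)/(x*(x^2 + 4*x - 5))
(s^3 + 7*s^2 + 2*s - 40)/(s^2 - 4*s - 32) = (s^2 + 3*s - 10)/(s - 8)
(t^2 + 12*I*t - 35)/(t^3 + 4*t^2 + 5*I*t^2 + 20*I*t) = (t + 7*I)/(t*(t + 4))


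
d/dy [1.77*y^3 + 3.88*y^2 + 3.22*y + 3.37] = 5.31*y^2 + 7.76*y + 3.22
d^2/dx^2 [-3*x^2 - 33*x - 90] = -6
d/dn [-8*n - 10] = -8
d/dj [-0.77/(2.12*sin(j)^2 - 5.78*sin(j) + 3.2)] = (3.2648*sin(j) - 4.4506)*cos(j)/(2.12*sin(j)^2 - 5.78*sin(j) + 3.2)^2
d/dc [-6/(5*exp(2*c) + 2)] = 60*exp(2*c)/(5*exp(2*c) + 2)^2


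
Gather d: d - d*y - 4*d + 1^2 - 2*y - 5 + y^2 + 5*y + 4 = d*(-y - 3) + y^2 + 3*y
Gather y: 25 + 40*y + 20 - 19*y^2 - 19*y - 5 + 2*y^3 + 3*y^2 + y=2*y^3 - 16*y^2 + 22*y + 40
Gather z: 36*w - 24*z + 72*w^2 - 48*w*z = 72*w^2 + 36*w + z*(-48*w - 24)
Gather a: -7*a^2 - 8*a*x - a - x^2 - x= -7*a^2 + a*(-8*x - 1) - x^2 - x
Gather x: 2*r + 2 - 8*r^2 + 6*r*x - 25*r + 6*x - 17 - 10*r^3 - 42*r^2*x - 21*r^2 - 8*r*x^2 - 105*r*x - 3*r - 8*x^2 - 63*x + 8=-10*r^3 - 29*r^2 - 26*r + x^2*(-8*r - 8) + x*(-42*r^2 - 99*r - 57) - 7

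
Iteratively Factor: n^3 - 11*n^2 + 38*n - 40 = (n - 5)*(n^2 - 6*n + 8) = (n - 5)*(n - 4)*(n - 2)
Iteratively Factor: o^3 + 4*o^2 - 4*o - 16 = (o + 4)*(o^2 - 4) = (o + 2)*(o + 4)*(o - 2)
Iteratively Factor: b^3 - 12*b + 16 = (b + 4)*(b^2 - 4*b + 4) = (b - 2)*(b + 4)*(b - 2)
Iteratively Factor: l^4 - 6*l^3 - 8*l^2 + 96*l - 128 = (l - 4)*(l^3 - 2*l^2 - 16*l + 32) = (l - 4)^2*(l^2 + 2*l - 8) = (l - 4)^2*(l + 4)*(l - 2)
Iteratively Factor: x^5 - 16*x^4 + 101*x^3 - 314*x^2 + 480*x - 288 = (x - 3)*(x^4 - 13*x^3 + 62*x^2 - 128*x + 96) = (x - 4)*(x - 3)*(x^3 - 9*x^2 + 26*x - 24) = (x - 4)*(x - 3)*(x - 2)*(x^2 - 7*x + 12) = (x - 4)*(x - 3)^2*(x - 2)*(x - 4)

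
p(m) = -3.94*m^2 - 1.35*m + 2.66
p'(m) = -7.88*m - 1.35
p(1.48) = -7.97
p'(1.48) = -13.01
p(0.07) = 2.55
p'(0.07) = -1.90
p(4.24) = -73.90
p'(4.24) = -34.76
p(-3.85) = -50.54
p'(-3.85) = 28.99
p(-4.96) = -87.57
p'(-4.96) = 37.73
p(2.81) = -32.24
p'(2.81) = -23.49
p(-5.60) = -113.34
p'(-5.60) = 42.78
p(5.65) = -130.74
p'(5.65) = -45.87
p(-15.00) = -863.59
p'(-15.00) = 116.85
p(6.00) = -147.28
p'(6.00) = -48.63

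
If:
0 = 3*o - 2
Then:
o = 2/3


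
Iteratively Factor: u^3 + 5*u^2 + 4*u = (u)*(u^2 + 5*u + 4) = u*(u + 1)*(u + 4)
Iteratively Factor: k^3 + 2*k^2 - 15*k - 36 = (k + 3)*(k^2 - k - 12) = (k + 3)^2*(k - 4)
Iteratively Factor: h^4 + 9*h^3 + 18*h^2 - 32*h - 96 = (h + 4)*(h^3 + 5*h^2 - 2*h - 24) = (h + 3)*(h + 4)*(h^2 + 2*h - 8) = (h - 2)*(h + 3)*(h + 4)*(h + 4)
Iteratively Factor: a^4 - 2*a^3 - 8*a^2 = (a)*(a^3 - 2*a^2 - 8*a) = a*(a - 4)*(a^2 + 2*a) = a^2*(a - 4)*(a + 2)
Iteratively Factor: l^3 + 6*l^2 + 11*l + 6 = (l + 2)*(l^2 + 4*l + 3) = (l + 2)*(l + 3)*(l + 1)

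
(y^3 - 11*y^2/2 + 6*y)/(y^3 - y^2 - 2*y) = (-y^2 + 11*y/2 - 6)/(-y^2 + y + 2)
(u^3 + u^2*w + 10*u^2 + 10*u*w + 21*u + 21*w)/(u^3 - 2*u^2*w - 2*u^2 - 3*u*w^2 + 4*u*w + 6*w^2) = (u^2 + 10*u + 21)/(u^2 - 3*u*w - 2*u + 6*w)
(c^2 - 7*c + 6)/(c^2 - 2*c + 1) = (c - 6)/(c - 1)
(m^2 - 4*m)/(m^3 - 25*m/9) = 9*(m - 4)/(9*m^2 - 25)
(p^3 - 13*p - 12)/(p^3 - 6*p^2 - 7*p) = (p^2 - p - 12)/(p*(p - 7))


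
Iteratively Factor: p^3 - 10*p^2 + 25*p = (p)*(p^2 - 10*p + 25) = p*(p - 5)*(p - 5)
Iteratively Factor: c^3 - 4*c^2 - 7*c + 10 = (c - 5)*(c^2 + c - 2) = (c - 5)*(c + 2)*(c - 1)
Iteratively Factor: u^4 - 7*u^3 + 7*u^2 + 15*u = (u + 1)*(u^3 - 8*u^2 + 15*u) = (u - 3)*(u + 1)*(u^2 - 5*u) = (u - 5)*(u - 3)*(u + 1)*(u)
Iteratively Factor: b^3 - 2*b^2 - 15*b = (b)*(b^2 - 2*b - 15) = b*(b - 5)*(b + 3)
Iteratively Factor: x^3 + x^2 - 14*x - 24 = (x + 2)*(x^2 - x - 12) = (x - 4)*(x + 2)*(x + 3)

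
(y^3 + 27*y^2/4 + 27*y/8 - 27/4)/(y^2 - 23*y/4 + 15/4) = (y^2 + 15*y/2 + 9)/(y - 5)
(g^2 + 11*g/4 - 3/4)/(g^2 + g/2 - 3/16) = 4*(g + 3)/(4*g + 3)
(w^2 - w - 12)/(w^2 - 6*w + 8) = (w + 3)/(w - 2)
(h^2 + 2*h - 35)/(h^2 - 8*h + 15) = (h + 7)/(h - 3)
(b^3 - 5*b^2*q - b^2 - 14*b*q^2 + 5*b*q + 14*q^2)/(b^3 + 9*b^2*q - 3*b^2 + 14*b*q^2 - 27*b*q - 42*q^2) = (b^2 - 7*b*q - b + 7*q)/(b^2 + 7*b*q - 3*b - 21*q)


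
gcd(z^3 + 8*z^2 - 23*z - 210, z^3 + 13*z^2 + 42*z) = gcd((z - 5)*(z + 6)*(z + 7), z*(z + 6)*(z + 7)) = z^2 + 13*z + 42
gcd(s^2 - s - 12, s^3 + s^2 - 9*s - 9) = s + 3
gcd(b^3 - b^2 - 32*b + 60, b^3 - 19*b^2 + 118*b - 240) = b - 5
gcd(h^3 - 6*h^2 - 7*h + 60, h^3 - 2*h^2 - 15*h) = h^2 - 2*h - 15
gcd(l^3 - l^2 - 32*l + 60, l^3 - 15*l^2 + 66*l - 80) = l^2 - 7*l + 10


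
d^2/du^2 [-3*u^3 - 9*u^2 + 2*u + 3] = -18*u - 18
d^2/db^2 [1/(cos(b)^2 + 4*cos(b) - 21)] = (-4*sin(b)^4 + 102*sin(b)^2 - 69*cos(b) - 3*cos(3*b) - 24)/((cos(b) - 3)^3*(cos(b) + 7)^3)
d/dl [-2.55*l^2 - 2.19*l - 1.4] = -5.1*l - 2.19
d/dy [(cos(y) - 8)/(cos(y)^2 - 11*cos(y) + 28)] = (cos(y)^2 - 16*cos(y) + 60)*sin(y)/(cos(y)^2 - 11*cos(y) + 28)^2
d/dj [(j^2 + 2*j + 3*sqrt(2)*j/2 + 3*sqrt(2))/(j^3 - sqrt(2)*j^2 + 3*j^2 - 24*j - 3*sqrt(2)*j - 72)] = (-(4*j + 4 + 3*sqrt(2))*(-j^3 - 3*j^2 + sqrt(2)*j^2 + 3*sqrt(2)*j + 24*j + 72) + (2*j^2 + 4*j + 3*sqrt(2)*j + 6*sqrt(2))*(-3*j^2 - 6*j + 2*sqrt(2)*j + 3*sqrt(2) + 24))/(2*(-j^3 - 3*j^2 + sqrt(2)*j^2 + 3*sqrt(2)*j + 24*j + 72)^2)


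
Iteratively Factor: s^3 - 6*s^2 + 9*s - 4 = (s - 4)*(s^2 - 2*s + 1) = (s - 4)*(s - 1)*(s - 1)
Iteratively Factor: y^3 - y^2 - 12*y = (y - 4)*(y^2 + 3*y) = y*(y - 4)*(y + 3)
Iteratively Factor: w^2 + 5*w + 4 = (w + 1)*(w + 4)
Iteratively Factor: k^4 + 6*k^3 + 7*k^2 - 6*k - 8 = (k + 2)*(k^3 + 4*k^2 - k - 4) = (k + 2)*(k + 4)*(k^2 - 1) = (k + 1)*(k + 2)*(k + 4)*(k - 1)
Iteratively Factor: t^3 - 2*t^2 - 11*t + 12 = (t - 1)*(t^2 - t - 12) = (t - 1)*(t + 3)*(t - 4)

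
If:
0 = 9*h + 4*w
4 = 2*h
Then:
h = 2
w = -9/2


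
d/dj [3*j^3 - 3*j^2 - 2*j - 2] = 9*j^2 - 6*j - 2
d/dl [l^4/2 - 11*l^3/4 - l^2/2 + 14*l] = 2*l^3 - 33*l^2/4 - l + 14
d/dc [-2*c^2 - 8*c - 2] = -4*c - 8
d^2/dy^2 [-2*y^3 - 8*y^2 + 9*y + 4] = -12*y - 16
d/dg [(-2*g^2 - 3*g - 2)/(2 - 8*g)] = (8*g^2 - 4*g - 11)/(2*(16*g^2 - 8*g + 1))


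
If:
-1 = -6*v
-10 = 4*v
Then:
No Solution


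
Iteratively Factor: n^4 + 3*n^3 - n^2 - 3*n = (n + 3)*(n^3 - n) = (n - 1)*(n + 3)*(n^2 + n) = (n - 1)*(n + 1)*(n + 3)*(n)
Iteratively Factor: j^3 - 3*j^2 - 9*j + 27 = (j - 3)*(j^2 - 9) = (j - 3)^2*(j + 3)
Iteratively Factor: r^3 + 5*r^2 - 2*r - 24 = (r - 2)*(r^2 + 7*r + 12) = (r - 2)*(r + 4)*(r + 3)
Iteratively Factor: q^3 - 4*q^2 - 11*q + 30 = (q - 5)*(q^2 + q - 6) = (q - 5)*(q + 3)*(q - 2)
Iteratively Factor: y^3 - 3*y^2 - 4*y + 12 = (y - 3)*(y^2 - 4) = (y - 3)*(y + 2)*(y - 2)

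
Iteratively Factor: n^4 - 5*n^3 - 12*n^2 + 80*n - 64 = (n - 4)*(n^3 - n^2 - 16*n + 16) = (n - 4)*(n + 4)*(n^2 - 5*n + 4) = (n - 4)^2*(n + 4)*(n - 1)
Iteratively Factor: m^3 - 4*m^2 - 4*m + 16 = (m - 2)*(m^2 - 2*m - 8) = (m - 2)*(m + 2)*(m - 4)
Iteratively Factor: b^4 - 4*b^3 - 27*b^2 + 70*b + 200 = (b + 2)*(b^3 - 6*b^2 - 15*b + 100) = (b - 5)*(b + 2)*(b^2 - b - 20) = (b - 5)*(b + 2)*(b + 4)*(b - 5)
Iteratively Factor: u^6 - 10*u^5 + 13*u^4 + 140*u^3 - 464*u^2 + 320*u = (u - 1)*(u^5 - 9*u^4 + 4*u^3 + 144*u^2 - 320*u) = (u - 4)*(u - 1)*(u^4 - 5*u^3 - 16*u^2 + 80*u) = u*(u - 4)*(u - 1)*(u^3 - 5*u^2 - 16*u + 80) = u*(u - 5)*(u - 4)*(u - 1)*(u^2 - 16) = u*(u - 5)*(u - 4)^2*(u - 1)*(u + 4)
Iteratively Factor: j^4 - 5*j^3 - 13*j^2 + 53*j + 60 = (j - 5)*(j^3 - 13*j - 12) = (j - 5)*(j + 3)*(j^2 - 3*j - 4) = (j - 5)*(j - 4)*(j + 3)*(j + 1)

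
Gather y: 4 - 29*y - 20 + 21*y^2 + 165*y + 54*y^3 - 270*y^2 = 54*y^3 - 249*y^2 + 136*y - 16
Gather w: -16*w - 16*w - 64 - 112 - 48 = -32*w - 224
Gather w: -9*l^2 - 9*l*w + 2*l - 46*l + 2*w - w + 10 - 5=-9*l^2 - 44*l + w*(1 - 9*l) + 5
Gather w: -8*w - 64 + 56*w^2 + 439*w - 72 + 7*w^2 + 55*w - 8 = 63*w^2 + 486*w - 144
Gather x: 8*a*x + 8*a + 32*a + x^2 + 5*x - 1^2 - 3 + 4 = 40*a + x^2 + x*(8*a + 5)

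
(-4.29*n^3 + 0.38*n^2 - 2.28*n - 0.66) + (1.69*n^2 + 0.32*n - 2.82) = -4.29*n^3 + 2.07*n^2 - 1.96*n - 3.48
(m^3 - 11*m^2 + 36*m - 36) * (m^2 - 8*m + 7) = m^5 - 19*m^4 + 131*m^3 - 401*m^2 + 540*m - 252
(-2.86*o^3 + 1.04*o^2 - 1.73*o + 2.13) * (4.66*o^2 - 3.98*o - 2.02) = -13.3276*o^5 + 16.2292*o^4 - 6.4238*o^3 + 14.7104*o^2 - 4.9828*o - 4.3026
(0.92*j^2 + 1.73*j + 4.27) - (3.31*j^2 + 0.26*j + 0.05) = -2.39*j^2 + 1.47*j + 4.22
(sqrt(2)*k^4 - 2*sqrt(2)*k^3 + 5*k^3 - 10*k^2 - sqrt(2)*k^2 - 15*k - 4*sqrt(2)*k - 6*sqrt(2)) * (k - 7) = sqrt(2)*k^5 - 9*sqrt(2)*k^4 + 5*k^4 - 45*k^3 + 13*sqrt(2)*k^3 + 3*sqrt(2)*k^2 + 55*k^2 + 22*sqrt(2)*k + 105*k + 42*sqrt(2)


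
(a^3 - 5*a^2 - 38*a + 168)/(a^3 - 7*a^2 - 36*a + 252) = (a - 4)/(a - 6)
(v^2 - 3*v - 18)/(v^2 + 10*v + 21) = (v - 6)/(v + 7)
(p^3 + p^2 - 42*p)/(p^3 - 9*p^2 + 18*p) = (p + 7)/(p - 3)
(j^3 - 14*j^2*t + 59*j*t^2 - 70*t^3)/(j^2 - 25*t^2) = (j^2 - 9*j*t + 14*t^2)/(j + 5*t)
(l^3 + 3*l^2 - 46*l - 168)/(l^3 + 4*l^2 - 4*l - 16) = (l^2 - l - 42)/(l^2 - 4)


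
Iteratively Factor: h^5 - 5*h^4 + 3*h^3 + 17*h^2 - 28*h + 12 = (h - 2)*(h^4 - 3*h^3 - 3*h^2 + 11*h - 6) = (h - 2)*(h - 1)*(h^3 - 2*h^2 - 5*h + 6) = (h - 3)*(h - 2)*(h - 1)*(h^2 + h - 2) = (h - 3)*(h - 2)*(h - 1)*(h + 2)*(h - 1)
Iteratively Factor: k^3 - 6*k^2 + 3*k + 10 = (k - 5)*(k^2 - k - 2) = (k - 5)*(k - 2)*(k + 1)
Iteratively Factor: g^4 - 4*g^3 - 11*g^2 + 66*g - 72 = (g - 3)*(g^3 - g^2 - 14*g + 24) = (g - 3)^2*(g^2 + 2*g - 8) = (g - 3)^2*(g + 4)*(g - 2)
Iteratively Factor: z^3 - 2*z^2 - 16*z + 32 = (z + 4)*(z^2 - 6*z + 8) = (z - 4)*(z + 4)*(z - 2)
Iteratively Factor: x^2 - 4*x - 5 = (x + 1)*(x - 5)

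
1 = 1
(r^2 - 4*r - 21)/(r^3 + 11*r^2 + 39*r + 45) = (r - 7)/(r^2 + 8*r + 15)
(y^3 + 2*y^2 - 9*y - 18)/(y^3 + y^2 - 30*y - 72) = (y^2 - y - 6)/(y^2 - 2*y - 24)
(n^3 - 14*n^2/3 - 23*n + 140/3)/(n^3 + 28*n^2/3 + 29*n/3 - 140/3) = (n - 7)/(n + 7)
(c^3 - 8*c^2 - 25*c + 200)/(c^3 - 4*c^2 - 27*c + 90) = (c^2 - 13*c + 40)/(c^2 - 9*c + 18)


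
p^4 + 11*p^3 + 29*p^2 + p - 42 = (p - 1)*(p + 2)*(p + 3)*(p + 7)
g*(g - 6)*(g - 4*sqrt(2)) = g^3 - 6*g^2 - 4*sqrt(2)*g^2 + 24*sqrt(2)*g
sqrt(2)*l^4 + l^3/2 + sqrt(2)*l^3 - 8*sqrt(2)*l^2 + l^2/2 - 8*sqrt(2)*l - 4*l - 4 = (l + 1)*(l - 2*sqrt(2))*(l + 2*sqrt(2))*(sqrt(2)*l + 1/2)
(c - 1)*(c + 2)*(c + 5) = c^3 + 6*c^2 + 3*c - 10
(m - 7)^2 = m^2 - 14*m + 49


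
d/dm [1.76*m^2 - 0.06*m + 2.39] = 3.52*m - 0.06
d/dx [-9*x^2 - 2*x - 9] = -18*x - 2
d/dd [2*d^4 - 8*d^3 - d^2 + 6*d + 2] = 8*d^3 - 24*d^2 - 2*d + 6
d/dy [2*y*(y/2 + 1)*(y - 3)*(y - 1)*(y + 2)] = 5*y^4 - 27*y^2 - 8*y + 12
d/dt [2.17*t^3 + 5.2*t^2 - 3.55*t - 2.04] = 6.51*t^2 + 10.4*t - 3.55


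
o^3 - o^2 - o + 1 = (o - 1)^2*(o + 1)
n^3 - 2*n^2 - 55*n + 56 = (n - 8)*(n - 1)*(n + 7)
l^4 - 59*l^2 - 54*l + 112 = (l - 8)*(l - 1)*(l + 2)*(l + 7)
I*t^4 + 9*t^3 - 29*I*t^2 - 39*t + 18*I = (t - 3*I)^2*(t - 2*I)*(I*t + 1)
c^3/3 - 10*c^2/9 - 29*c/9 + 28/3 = (c/3 + 1)*(c - 4)*(c - 7/3)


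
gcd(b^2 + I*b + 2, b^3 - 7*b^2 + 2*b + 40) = 1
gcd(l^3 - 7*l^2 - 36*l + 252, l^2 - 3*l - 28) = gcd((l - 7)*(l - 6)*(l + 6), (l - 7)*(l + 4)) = l - 7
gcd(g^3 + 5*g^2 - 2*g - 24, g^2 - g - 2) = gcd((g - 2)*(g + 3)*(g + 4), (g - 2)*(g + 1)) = g - 2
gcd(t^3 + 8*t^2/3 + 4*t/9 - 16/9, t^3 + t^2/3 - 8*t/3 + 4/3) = t^2 + 4*t/3 - 4/3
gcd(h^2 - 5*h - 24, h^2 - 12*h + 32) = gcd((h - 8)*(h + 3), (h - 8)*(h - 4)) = h - 8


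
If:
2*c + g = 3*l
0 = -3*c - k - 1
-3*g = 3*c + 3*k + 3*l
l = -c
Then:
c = -1/8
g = 5/8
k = -5/8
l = 1/8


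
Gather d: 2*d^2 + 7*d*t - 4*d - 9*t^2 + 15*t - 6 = 2*d^2 + d*(7*t - 4) - 9*t^2 + 15*t - 6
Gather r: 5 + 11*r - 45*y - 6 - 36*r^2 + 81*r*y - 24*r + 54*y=-36*r^2 + r*(81*y - 13) + 9*y - 1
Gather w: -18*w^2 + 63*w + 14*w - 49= -18*w^2 + 77*w - 49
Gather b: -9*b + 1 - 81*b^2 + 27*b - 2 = -81*b^2 + 18*b - 1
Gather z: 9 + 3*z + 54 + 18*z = 21*z + 63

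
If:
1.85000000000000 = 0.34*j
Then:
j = 5.44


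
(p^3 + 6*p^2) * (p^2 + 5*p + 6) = p^5 + 11*p^4 + 36*p^3 + 36*p^2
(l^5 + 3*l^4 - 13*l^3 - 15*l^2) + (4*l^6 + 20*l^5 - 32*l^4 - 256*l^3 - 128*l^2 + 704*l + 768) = 4*l^6 + 21*l^5 - 29*l^4 - 269*l^3 - 143*l^2 + 704*l + 768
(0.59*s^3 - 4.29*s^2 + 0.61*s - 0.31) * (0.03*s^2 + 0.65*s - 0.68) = 0.0177*s^5 + 0.2548*s^4 - 3.1714*s^3 + 3.3044*s^2 - 0.6163*s + 0.2108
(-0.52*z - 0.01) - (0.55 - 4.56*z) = 4.04*z - 0.56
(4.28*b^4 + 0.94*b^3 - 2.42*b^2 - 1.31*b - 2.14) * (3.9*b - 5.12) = 16.692*b^5 - 18.2476*b^4 - 14.2508*b^3 + 7.2814*b^2 - 1.6388*b + 10.9568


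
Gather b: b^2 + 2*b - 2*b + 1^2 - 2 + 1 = b^2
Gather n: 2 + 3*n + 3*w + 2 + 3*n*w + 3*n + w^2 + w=n*(3*w + 6) + w^2 + 4*w + 4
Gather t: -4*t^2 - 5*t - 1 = -4*t^2 - 5*t - 1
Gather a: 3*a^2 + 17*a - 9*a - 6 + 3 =3*a^2 + 8*a - 3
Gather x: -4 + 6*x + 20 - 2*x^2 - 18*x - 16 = -2*x^2 - 12*x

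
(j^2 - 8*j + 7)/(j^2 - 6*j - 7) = (j - 1)/(j + 1)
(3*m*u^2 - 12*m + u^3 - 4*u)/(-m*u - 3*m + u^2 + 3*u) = (-3*m*u^2 + 12*m - u^3 + 4*u)/(m*u + 3*m - u^2 - 3*u)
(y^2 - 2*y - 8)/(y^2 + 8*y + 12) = (y - 4)/(y + 6)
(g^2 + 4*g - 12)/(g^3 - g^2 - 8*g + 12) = (g + 6)/(g^2 + g - 6)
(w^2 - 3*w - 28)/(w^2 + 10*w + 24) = (w - 7)/(w + 6)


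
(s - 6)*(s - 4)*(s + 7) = s^3 - 3*s^2 - 46*s + 168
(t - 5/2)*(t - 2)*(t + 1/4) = t^3 - 17*t^2/4 + 31*t/8 + 5/4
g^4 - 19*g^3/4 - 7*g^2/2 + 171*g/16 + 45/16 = (g - 5)*(g - 3/2)*(g + 1/4)*(g + 3/2)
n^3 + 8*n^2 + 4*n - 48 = (n - 2)*(n + 4)*(n + 6)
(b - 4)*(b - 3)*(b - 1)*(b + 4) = b^4 - 4*b^3 - 13*b^2 + 64*b - 48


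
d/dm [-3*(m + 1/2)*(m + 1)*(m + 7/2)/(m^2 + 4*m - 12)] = 3*(-4*m^4 - 32*m^3 + 87*m^2 + 494*m + 304)/(4*(m^4 + 8*m^3 - 8*m^2 - 96*m + 144))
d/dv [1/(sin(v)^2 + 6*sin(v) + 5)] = -2*(sin(v) + 3)*cos(v)/(sin(v)^2 + 6*sin(v) + 5)^2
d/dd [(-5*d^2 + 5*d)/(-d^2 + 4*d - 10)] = 5*(-3*d^2 + 20*d - 10)/(d^4 - 8*d^3 + 36*d^2 - 80*d + 100)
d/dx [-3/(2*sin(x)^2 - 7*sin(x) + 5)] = 3*(4*sin(x) - 7)*cos(x)/(2*sin(x)^2 - 7*sin(x) + 5)^2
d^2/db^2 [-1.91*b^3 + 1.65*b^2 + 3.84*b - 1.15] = 3.3 - 11.46*b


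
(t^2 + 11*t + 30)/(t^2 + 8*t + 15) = (t + 6)/(t + 3)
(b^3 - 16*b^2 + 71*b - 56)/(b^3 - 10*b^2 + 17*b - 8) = (b - 7)/(b - 1)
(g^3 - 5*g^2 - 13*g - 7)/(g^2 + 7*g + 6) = (g^2 - 6*g - 7)/(g + 6)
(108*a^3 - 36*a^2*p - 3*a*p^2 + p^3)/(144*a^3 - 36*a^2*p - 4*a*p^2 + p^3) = (-3*a + p)/(-4*a + p)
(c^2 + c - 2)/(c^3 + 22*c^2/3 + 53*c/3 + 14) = 3*(c - 1)/(3*c^2 + 16*c + 21)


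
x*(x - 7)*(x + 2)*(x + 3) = x^4 - 2*x^3 - 29*x^2 - 42*x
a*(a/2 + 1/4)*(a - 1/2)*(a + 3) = a^4/2 + 3*a^3/2 - a^2/8 - 3*a/8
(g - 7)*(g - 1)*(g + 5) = g^3 - 3*g^2 - 33*g + 35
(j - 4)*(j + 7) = j^2 + 3*j - 28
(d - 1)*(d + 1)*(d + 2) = d^3 + 2*d^2 - d - 2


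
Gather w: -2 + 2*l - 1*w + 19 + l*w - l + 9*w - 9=l + w*(l + 8) + 8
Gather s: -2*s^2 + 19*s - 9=-2*s^2 + 19*s - 9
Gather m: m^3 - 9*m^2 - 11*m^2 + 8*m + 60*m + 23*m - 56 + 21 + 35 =m^3 - 20*m^2 + 91*m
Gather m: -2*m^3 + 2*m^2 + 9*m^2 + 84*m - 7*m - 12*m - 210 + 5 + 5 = -2*m^3 + 11*m^2 + 65*m - 200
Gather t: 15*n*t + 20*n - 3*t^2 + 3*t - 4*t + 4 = 20*n - 3*t^2 + t*(15*n - 1) + 4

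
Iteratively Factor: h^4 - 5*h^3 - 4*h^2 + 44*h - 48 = (h - 2)*(h^3 - 3*h^2 - 10*h + 24) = (h - 2)*(h + 3)*(h^2 - 6*h + 8) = (h - 4)*(h - 2)*(h + 3)*(h - 2)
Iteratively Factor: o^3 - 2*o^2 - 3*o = (o)*(o^2 - 2*o - 3) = o*(o - 3)*(o + 1)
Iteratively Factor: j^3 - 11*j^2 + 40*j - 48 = (j - 4)*(j^2 - 7*j + 12) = (j - 4)*(j - 3)*(j - 4)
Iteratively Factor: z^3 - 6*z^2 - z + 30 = (z - 5)*(z^2 - z - 6) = (z - 5)*(z + 2)*(z - 3)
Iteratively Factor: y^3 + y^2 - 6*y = (y + 3)*(y^2 - 2*y) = y*(y + 3)*(y - 2)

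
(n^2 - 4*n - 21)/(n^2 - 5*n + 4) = (n^2 - 4*n - 21)/(n^2 - 5*n + 4)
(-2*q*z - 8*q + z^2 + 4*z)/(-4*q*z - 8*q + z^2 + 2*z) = (2*q*z + 8*q - z^2 - 4*z)/(4*q*z + 8*q - z^2 - 2*z)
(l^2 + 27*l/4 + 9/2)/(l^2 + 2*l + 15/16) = 4*(l + 6)/(4*l + 5)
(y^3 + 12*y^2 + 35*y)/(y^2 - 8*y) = (y^2 + 12*y + 35)/(y - 8)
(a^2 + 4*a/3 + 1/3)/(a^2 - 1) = (a + 1/3)/(a - 1)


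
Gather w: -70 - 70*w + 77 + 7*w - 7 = -63*w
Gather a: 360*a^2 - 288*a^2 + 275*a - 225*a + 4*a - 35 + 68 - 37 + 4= 72*a^2 + 54*a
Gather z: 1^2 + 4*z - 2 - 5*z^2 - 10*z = -5*z^2 - 6*z - 1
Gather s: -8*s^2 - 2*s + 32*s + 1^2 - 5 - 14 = -8*s^2 + 30*s - 18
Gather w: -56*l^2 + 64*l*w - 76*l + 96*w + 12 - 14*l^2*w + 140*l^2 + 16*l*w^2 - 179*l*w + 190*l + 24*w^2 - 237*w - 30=84*l^2 + 114*l + w^2*(16*l + 24) + w*(-14*l^2 - 115*l - 141) - 18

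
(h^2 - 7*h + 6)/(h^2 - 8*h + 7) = (h - 6)/(h - 7)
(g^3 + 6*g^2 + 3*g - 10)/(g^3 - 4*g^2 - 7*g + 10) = (g + 5)/(g - 5)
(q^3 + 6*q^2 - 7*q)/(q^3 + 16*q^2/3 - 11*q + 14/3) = 3*q/(3*q - 2)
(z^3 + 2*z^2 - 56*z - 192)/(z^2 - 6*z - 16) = (z^2 + 10*z + 24)/(z + 2)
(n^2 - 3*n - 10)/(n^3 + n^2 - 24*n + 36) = (n^2 - 3*n - 10)/(n^3 + n^2 - 24*n + 36)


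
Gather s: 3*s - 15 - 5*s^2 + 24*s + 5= -5*s^2 + 27*s - 10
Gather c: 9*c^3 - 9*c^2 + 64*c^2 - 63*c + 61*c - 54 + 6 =9*c^3 + 55*c^2 - 2*c - 48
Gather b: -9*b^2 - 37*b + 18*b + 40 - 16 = -9*b^2 - 19*b + 24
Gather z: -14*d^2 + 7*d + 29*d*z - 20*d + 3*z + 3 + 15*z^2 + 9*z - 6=-14*d^2 - 13*d + 15*z^2 + z*(29*d + 12) - 3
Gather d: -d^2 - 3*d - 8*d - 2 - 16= -d^2 - 11*d - 18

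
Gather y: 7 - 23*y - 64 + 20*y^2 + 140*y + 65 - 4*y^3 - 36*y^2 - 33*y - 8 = -4*y^3 - 16*y^2 + 84*y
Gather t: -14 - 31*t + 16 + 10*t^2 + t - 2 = 10*t^2 - 30*t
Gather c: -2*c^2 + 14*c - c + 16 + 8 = -2*c^2 + 13*c + 24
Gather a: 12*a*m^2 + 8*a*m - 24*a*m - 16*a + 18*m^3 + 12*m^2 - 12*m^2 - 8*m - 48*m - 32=a*(12*m^2 - 16*m - 16) + 18*m^3 - 56*m - 32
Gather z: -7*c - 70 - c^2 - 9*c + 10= -c^2 - 16*c - 60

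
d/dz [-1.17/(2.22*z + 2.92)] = 2.5974/(2.22*z + 2.92)^2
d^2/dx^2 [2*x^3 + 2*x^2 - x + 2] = 12*x + 4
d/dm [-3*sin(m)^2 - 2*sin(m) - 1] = -2*(3*sin(m) + 1)*cos(m)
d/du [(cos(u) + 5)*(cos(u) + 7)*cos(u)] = (3*sin(u)^2 - 24*cos(u) - 38)*sin(u)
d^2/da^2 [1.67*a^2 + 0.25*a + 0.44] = 3.34000000000000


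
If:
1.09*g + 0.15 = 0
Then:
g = -0.14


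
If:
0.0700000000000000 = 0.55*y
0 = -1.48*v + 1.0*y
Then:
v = 0.09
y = 0.13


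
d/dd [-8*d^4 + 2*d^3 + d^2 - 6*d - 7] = -32*d^3 + 6*d^2 + 2*d - 6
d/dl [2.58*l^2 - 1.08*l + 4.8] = 5.16*l - 1.08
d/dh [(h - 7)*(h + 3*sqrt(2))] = 2*h - 7 + 3*sqrt(2)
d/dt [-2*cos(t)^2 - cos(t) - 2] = (4*cos(t) + 1)*sin(t)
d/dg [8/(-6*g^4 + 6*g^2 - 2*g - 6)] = 4*(12*g^3 - 6*g + 1)/(3*g^4 - 3*g^2 + g + 3)^2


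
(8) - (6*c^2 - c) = -6*c^2 + c + 8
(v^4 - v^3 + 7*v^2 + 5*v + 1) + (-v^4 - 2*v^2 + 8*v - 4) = -v^3 + 5*v^2 + 13*v - 3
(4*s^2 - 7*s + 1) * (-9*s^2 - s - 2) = -36*s^4 + 59*s^3 - 10*s^2 + 13*s - 2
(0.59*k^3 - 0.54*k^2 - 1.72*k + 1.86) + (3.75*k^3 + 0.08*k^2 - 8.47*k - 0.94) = 4.34*k^3 - 0.46*k^2 - 10.19*k + 0.92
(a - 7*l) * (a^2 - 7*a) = a^3 - 7*a^2*l - 7*a^2 + 49*a*l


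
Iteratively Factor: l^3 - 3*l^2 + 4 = (l + 1)*(l^2 - 4*l + 4) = (l - 2)*(l + 1)*(l - 2)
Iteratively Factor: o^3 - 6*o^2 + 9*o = (o - 3)*(o^2 - 3*o) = (o - 3)^2*(o)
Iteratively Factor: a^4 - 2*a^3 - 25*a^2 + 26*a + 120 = (a + 4)*(a^3 - 6*a^2 - a + 30) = (a + 2)*(a + 4)*(a^2 - 8*a + 15) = (a - 5)*(a + 2)*(a + 4)*(a - 3)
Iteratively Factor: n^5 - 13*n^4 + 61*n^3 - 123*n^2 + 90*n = (n - 2)*(n^4 - 11*n^3 + 39*n^2 - 45*n) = (n - 5)*(n - 2)*(n^3 - 6*n^2 + 9*n) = (n - 5)*(n - 3)*(n - 2)*(n^2 - 3*n) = n*(n - 5)*(n - 3)*(n - 2)*(n - 3)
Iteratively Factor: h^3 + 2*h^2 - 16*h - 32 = (h + 2)*(h^2 - 16) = (h - 4)*(h + 2)*(h + 4)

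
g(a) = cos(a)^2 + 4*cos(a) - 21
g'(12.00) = 3.05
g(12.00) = -16.91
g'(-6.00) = -1.65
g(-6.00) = -16.24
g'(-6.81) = 2.88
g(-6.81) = -16.80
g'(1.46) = -4.20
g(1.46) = -20.55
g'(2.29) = -2.02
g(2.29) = -23.20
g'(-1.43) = 4.24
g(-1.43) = -20.42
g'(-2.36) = 1.82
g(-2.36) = -23.34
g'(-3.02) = 0.24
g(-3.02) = -23.99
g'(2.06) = -2.70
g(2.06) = -22.66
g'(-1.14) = 4.39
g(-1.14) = -19.16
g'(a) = -2*sin(a)*cos(a) - 4*sin(a)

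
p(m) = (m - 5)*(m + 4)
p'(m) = 2*m - 1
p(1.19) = -19.77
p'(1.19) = 1.38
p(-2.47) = -11.43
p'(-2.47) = -5.94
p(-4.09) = 0.82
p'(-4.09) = -9.18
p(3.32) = -12.30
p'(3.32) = 5.64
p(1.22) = -19.73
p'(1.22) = 1.44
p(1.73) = -18.74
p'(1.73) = 2.46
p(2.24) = -17.22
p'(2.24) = 3.48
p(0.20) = -20.16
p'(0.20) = -0.60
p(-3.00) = -8.00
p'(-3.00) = -7.00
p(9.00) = 52.00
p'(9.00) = 17.00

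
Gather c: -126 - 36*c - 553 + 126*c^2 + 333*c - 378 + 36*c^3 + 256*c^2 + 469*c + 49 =36*c^3 + 382*c^2 + 766*c - 1008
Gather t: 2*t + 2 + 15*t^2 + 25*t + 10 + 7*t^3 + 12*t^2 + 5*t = 7*t^3 + 27*t^2 + 32*t + 12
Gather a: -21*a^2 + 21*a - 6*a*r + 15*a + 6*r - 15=-21*a^2 + a*(36 - 6*r) + 6*r - 15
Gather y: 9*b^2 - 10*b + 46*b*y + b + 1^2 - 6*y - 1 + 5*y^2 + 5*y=9*b^2 - 9*b + 5*y^2 + y*(46*b - 1)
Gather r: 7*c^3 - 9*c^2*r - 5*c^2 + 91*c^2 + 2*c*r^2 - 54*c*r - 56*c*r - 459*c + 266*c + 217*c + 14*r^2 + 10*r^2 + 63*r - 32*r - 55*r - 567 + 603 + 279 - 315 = 7*c^3 + 86*c^2 + 24*c + r^2*(2*c + 24) + r*(-9*c^2 - 110*c - 24)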